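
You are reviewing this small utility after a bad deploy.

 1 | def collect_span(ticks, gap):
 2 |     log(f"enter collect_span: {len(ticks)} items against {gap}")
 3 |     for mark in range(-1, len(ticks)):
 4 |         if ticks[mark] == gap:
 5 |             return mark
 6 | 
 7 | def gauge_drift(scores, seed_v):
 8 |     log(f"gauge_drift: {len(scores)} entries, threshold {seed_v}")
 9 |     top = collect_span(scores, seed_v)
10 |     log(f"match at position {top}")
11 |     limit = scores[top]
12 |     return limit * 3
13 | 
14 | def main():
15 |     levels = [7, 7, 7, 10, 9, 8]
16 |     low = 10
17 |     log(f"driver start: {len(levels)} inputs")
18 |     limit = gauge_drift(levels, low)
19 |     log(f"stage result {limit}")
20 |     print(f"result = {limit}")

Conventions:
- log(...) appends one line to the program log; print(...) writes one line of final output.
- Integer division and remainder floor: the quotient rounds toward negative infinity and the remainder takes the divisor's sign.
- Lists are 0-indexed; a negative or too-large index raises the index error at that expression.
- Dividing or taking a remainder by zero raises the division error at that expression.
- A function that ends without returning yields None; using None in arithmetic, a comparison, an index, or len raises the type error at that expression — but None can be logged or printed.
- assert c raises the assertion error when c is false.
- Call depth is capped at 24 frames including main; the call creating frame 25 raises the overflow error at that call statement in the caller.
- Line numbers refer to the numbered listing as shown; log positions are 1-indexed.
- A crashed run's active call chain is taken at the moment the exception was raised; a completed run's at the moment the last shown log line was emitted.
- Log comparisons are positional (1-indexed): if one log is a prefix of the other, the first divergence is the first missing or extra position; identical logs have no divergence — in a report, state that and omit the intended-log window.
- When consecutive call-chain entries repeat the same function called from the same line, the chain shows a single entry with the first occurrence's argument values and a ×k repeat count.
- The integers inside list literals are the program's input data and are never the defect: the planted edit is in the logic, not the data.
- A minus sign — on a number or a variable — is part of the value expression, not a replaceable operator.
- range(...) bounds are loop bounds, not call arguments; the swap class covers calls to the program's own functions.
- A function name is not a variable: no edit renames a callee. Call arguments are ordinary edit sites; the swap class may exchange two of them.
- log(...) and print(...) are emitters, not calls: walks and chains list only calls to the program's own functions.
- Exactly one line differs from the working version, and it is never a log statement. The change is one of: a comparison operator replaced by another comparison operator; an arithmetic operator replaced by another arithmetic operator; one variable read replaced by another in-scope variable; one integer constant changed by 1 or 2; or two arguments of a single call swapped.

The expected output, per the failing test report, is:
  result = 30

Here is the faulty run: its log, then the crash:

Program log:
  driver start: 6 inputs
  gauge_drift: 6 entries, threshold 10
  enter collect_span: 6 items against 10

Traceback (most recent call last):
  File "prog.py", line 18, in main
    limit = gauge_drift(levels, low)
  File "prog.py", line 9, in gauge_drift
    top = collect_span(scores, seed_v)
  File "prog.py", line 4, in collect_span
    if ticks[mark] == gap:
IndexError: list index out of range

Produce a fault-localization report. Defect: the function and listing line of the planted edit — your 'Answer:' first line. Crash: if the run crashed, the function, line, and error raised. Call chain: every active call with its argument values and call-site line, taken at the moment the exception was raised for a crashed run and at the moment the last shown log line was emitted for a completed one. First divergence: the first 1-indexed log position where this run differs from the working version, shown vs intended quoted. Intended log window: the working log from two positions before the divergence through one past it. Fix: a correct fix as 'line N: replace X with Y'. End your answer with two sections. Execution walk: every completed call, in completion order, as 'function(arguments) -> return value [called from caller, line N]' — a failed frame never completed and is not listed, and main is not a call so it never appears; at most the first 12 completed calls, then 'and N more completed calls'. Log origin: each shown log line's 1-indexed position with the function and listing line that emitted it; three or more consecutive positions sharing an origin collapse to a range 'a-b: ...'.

Answer: the defect is in collect_span at line 3.
Core observation: Only 3 log lines were emitted before the run died; the intended continuation was 'match at position 3'.
Crash: collect_span, line 4, IndexError.
Call chain: main -> gauge_drift([7, 7, 7, 10, 9, 8], 10) (called at line 18) -> collect_span([7, 7, 7, 10, 9, 8], 10) (called at line 9).
First divergence: position 4 (shown log ended at 3 lines; the working version continues: 'match at position 3').
Intended log window:
  2: gauge_drift: 6 entries, threshold 10
  3: enter collect_span: 6 items against 10
  4: match at position 3
  5: stage result 30
Execution walk:
  (no call completed)
Log line origins:
  1: emitted by main (line 17)
  2: emitted by gauge_drift (line 8)
  3: emitted by collect_span (line 2)
A correct fix: line 3: replace `-1` with `0`.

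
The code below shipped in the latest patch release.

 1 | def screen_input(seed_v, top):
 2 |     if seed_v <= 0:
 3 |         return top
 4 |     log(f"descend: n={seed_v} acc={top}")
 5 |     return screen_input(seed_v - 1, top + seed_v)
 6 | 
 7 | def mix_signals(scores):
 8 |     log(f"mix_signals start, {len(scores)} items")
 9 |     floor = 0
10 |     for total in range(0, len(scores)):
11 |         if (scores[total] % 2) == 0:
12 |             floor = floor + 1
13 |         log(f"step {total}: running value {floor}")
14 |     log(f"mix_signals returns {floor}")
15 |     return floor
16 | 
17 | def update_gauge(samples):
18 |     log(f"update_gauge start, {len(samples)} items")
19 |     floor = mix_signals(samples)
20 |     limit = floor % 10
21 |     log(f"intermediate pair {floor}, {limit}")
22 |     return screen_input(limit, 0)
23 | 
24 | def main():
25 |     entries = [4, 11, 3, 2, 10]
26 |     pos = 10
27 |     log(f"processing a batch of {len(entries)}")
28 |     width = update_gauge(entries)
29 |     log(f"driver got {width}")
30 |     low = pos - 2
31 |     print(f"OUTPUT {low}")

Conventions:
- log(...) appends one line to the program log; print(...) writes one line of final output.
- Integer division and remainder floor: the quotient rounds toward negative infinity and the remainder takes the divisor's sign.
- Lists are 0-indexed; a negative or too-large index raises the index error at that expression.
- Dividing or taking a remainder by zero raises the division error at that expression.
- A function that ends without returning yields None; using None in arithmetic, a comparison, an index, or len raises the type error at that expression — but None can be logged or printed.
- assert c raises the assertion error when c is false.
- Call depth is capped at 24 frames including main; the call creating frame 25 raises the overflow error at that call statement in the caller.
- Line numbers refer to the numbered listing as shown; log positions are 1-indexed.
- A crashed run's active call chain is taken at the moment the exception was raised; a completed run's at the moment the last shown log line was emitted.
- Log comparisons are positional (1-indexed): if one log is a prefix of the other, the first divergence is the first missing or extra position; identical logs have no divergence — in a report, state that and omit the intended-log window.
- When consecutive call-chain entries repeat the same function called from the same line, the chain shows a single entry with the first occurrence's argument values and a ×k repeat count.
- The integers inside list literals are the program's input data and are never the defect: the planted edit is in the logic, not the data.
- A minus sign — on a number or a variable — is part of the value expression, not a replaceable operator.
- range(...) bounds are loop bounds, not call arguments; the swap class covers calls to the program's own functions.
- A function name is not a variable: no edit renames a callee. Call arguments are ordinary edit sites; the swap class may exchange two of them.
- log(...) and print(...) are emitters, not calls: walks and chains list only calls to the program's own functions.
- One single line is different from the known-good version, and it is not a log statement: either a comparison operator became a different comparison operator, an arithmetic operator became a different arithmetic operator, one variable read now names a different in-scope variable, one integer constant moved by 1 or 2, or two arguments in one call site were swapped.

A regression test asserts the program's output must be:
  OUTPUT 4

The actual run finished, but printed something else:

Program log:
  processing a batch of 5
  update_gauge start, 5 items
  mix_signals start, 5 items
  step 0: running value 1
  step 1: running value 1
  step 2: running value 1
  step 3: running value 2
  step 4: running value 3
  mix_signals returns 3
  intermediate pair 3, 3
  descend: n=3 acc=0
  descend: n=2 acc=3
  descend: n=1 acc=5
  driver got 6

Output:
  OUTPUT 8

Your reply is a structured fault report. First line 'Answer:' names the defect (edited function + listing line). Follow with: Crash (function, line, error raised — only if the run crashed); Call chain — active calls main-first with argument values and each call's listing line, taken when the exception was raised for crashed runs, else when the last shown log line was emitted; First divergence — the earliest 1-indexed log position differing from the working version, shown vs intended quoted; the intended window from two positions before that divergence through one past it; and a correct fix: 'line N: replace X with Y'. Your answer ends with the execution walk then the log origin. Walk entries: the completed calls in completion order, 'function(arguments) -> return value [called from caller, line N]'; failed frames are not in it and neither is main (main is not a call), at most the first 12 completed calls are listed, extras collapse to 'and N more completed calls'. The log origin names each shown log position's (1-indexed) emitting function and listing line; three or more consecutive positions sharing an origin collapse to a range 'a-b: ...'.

Answer: the defect is in main at line 30.
Key fact: Log streams are identical — the defect surfaces only in the printed output.
Call chain: main.
First divergence: there is none — every log position agrees.
Execution walk:
  mix_signals([4, 11, 3, 2, 10]) -> 3  [called from update_gauge, line 19]
  screen_input(0, 6) -> 6  [called from screen_input, line 5]
  screen_input(1, 5) -> 6  [called from screen_input, line 5]
  screen_input(2, 3) -> 6  [called from screen_input, line 5]
  screen_input(3, 0) -> 6  [called from update_gauge, line 22]
  update_gauge([4, 11, 3, 2, 10]) -> 6  [called from main, line 28]
Log origin:
  1: logged in main at line 27
  2: logged in update_gauge at line 18
  3: logged in mix_signals at line 8
  4-8: logged in mix_signals at line 13
  9: logged in mix_signals at line 14
  10: logged in update_gauge at line 21
  11-13: logged in screen_input at line 4
  14: logged in main at line 29
A correct fix: line 30: replace `pos` with `width`.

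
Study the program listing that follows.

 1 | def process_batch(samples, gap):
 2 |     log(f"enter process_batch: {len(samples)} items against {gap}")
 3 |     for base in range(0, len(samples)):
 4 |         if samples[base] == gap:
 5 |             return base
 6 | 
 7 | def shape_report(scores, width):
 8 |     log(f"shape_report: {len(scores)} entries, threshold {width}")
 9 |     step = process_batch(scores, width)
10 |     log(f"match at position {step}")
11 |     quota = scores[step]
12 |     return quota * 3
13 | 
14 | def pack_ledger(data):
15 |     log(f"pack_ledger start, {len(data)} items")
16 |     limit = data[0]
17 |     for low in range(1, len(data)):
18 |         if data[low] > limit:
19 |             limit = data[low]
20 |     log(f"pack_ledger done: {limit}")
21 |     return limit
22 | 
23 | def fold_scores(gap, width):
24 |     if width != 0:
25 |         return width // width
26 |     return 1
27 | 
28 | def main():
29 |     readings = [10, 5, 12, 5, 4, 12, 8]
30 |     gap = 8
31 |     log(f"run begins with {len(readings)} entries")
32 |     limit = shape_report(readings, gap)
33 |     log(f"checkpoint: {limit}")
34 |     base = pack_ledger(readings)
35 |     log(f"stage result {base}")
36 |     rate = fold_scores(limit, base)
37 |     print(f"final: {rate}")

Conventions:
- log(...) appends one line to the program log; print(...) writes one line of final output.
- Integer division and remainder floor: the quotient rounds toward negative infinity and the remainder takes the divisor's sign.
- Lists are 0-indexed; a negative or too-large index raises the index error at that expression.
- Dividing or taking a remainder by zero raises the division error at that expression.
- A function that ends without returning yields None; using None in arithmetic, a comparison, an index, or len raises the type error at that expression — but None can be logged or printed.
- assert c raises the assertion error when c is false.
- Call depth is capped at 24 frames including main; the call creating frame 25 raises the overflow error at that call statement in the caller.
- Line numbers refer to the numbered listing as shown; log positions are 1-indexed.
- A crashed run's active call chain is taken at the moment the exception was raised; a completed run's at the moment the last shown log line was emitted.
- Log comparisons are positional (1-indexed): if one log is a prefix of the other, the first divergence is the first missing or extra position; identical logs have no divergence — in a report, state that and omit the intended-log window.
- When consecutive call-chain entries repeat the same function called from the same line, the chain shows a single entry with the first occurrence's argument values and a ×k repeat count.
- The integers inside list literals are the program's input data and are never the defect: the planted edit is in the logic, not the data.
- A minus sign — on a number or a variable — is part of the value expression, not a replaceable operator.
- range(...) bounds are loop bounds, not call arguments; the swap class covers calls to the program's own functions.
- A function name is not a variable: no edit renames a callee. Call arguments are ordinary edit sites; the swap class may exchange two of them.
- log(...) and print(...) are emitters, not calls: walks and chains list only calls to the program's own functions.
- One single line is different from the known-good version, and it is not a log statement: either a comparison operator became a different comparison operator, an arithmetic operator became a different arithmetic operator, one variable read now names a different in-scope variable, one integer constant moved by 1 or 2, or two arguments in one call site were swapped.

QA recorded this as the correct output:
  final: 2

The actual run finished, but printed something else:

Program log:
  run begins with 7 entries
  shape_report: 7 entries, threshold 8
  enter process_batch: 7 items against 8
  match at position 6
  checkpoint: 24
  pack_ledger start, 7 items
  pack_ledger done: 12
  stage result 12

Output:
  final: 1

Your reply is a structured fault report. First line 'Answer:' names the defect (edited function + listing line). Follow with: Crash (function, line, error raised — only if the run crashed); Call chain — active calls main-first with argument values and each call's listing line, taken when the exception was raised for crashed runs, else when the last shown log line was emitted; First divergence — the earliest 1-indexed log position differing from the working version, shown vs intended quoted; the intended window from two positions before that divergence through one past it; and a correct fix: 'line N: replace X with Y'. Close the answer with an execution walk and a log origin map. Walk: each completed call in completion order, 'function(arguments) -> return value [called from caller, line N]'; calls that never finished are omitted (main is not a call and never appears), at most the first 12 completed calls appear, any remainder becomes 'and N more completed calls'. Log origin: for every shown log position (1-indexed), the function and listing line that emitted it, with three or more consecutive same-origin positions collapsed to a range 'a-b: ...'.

Answer: the defect is in fold_scores at line 25.
Key fact: Every logged value matches the working version; the printed result is what differs.
Call chain: main.
First divergence: none; the two logs match at every position.
Execution walk:
  process_batch([10, 5, 12, 5, 4, 12, 8], 8) -> 6  [called from shape_report, line 9]
  shape_report([10, 5, 12, 5, 4, 12, 8], 8) -> 24  [called from main, line 32]
  pack_ledger([10, 5, 12, 5, 4, 12, 8]) -> 12  [called from main, line 34]
  fold_scores(24, 12) -> 1  [called from main, line 36]
Origin of each log line:
  1: logged in main at line 31
  2: logged in shape_report at line 8
  3: logged in process_batch at line 2
  4: logged in shape_report at line 10
  5: logged in main at line 33
  6: logged in pack_ledger at line 15
  7: logged in pack_ledger at line 20
  8: logged in main at line 35
A correct fix: line 25: replace `width // width` with `gap // width`.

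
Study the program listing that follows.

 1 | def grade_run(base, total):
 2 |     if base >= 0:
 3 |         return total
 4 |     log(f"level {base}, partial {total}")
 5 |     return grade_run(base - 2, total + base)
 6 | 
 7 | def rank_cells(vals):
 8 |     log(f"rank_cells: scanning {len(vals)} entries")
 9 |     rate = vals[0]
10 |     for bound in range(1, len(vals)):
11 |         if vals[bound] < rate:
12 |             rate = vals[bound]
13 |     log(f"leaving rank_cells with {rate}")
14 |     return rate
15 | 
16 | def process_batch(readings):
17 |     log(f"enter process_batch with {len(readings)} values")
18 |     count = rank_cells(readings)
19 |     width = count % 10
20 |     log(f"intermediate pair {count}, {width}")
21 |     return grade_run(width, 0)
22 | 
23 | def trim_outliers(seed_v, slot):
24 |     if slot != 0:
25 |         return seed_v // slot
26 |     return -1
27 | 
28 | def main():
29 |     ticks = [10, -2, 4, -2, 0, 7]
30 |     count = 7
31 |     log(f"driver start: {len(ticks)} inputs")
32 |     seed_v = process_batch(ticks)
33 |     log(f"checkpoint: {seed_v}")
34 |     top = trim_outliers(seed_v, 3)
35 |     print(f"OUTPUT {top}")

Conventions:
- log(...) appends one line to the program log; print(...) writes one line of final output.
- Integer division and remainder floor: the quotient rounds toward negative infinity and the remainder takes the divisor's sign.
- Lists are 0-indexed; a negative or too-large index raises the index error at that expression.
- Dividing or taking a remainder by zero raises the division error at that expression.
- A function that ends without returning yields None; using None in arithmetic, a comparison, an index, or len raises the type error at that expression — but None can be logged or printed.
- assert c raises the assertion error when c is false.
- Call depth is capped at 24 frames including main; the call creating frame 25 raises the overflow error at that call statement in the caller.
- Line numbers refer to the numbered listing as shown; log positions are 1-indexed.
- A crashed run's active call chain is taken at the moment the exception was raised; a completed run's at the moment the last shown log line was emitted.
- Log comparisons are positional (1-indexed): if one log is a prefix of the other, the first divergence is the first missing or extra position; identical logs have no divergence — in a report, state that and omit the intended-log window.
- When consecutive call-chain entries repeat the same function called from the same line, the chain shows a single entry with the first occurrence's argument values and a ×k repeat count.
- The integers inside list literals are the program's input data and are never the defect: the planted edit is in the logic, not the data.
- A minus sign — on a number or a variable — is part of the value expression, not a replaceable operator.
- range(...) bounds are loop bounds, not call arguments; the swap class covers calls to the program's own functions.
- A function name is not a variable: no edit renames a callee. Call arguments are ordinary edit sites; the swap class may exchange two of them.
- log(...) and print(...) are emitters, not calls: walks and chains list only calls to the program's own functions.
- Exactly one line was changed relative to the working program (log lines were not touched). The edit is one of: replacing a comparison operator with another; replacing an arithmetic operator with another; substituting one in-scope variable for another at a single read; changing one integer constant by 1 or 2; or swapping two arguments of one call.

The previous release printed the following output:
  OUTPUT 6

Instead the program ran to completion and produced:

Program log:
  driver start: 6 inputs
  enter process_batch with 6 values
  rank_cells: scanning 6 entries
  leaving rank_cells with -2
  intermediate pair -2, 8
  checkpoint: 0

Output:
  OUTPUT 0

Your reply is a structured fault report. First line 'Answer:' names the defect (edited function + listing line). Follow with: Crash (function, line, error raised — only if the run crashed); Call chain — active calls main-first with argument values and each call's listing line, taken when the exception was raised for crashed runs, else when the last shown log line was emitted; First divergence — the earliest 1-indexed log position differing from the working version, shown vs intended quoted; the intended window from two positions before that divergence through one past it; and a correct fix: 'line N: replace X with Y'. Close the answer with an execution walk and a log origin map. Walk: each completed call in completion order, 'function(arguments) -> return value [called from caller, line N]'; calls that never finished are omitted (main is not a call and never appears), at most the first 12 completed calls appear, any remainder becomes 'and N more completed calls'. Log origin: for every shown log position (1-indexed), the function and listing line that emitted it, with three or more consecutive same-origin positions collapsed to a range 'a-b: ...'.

Answer: the defect is in grade_run at line 2.
Key fact: Position 6 is the first bad log line: 'checkpoint: 0' should read 'level 8, partial 0'.
Call chain: main.
First divergence: position 6; shown 'checkpoint: 0' vs intended 'level 8, partial 0'.
Intended log window:
  4: leaving rank_cells with -2
  5: intermediate pair -2, 8
  6: level 8, partial 0
  7: level 6, partial 8
Execution walk:
  rank_cells([10, -2, 4, -2, 0, 7]) -> -2  [called from process_batch, line 18]
  grade_run(8, 0) -> 0  [called from process_batch, line 21]
  process_batch([10, -2, 4, -2, 0, 7]) -> 0  [called from main, line 32]
  trim_outliers(0, 3) -> 0  [called from main, line 34]
Log origins:
  1: emitted by main (line 31)
  2: emitted by process_batch (line 17)
  3: emitted by rank_cells (line 8)
  4: emitted by rank_cells (line 13)
  5: emitted by process_batch (line 20)
  6: emitted by main (line 33)
A correct fix: line 2: replace `>=` with `<=`.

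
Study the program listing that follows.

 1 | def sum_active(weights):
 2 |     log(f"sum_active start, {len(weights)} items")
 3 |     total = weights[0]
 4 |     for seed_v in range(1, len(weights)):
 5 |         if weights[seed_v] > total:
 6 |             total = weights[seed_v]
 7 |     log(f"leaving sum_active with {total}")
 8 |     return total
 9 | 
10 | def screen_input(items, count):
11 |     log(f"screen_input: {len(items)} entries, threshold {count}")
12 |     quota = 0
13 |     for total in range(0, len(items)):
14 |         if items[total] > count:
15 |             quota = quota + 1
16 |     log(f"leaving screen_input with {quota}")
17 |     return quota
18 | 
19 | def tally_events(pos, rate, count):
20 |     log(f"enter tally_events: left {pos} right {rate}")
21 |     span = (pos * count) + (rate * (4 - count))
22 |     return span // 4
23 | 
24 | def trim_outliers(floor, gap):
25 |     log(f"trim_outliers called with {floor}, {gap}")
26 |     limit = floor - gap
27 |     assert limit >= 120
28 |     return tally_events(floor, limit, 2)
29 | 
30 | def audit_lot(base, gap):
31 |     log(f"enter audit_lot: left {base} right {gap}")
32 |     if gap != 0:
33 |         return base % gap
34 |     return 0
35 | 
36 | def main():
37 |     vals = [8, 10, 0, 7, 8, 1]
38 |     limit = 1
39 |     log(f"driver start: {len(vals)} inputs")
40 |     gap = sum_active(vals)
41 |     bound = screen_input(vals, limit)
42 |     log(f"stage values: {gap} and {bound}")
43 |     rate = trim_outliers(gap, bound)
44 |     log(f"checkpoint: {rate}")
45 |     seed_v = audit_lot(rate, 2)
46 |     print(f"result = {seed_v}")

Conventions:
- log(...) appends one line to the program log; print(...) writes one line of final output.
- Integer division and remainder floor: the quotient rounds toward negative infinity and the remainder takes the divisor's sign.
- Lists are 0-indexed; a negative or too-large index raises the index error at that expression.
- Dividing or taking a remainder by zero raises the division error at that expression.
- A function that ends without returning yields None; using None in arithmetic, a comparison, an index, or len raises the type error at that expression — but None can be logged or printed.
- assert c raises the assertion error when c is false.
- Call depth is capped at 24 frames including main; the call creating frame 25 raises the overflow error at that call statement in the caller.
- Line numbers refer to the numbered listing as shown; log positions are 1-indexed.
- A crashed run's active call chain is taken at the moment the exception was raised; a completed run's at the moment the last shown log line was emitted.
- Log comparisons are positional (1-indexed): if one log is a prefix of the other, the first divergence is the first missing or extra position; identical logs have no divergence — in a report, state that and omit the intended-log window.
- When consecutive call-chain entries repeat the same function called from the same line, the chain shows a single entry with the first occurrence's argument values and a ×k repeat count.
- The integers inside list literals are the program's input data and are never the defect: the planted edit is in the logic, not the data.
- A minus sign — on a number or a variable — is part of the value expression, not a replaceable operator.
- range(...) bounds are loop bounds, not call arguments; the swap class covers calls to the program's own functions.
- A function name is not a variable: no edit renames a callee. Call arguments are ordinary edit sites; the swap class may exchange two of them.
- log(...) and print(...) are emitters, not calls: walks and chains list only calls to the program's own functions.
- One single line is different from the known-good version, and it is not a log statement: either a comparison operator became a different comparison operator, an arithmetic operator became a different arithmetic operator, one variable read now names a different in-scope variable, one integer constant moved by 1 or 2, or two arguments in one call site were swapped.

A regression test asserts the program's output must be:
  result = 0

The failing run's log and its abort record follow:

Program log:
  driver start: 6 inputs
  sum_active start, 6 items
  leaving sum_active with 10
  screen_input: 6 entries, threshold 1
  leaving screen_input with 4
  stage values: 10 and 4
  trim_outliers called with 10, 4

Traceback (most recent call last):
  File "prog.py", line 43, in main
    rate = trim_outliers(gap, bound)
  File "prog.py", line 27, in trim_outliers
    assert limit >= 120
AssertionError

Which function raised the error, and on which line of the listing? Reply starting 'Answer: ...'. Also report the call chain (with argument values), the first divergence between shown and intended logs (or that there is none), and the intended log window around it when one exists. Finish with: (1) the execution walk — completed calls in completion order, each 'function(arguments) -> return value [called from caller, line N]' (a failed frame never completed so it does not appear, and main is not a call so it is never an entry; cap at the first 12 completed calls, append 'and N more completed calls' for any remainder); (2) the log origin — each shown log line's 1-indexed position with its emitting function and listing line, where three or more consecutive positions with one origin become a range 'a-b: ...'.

Answer: the error was raised in trim_outliers, line 27.
Key fact: Only 7 log lines were emitted before the run died; the intended continuation was 'enter tally_events: left 10 right 6'.
Call chain: main -> trim_outliers(10, 4) (called at line 43).
First divergence: position 8 — the faulty run's log ends after 7 lines; the working version continues with 'enter tally_events: left 10 right 6'.
Intended log window:
  6: stage values: 10 and 4
  7: trim_outliers called with 10, 4
  8: enter tally_events: left 10 right 6
  9: checkpoint: 8
Execution walk:
  sum_active([8, 10, 0, 7, 8, 1]) -> 10  [called from main, line 40]
  screen_input([8, 10, 0, 7, 8, 1], 1) -> 4  [called from main, line 41]
Origin of each log line:
  1: emitted by main (line 39)
  2: emitted by sum_active (line 2)
  3: emitted by sum_active (line 7)
  4: emitted by screen_input (line 11)
  5: emitted by screen_input (line 16)
  6: emitted by main (line 42)
  7: emitted by trim_outliers (line 25)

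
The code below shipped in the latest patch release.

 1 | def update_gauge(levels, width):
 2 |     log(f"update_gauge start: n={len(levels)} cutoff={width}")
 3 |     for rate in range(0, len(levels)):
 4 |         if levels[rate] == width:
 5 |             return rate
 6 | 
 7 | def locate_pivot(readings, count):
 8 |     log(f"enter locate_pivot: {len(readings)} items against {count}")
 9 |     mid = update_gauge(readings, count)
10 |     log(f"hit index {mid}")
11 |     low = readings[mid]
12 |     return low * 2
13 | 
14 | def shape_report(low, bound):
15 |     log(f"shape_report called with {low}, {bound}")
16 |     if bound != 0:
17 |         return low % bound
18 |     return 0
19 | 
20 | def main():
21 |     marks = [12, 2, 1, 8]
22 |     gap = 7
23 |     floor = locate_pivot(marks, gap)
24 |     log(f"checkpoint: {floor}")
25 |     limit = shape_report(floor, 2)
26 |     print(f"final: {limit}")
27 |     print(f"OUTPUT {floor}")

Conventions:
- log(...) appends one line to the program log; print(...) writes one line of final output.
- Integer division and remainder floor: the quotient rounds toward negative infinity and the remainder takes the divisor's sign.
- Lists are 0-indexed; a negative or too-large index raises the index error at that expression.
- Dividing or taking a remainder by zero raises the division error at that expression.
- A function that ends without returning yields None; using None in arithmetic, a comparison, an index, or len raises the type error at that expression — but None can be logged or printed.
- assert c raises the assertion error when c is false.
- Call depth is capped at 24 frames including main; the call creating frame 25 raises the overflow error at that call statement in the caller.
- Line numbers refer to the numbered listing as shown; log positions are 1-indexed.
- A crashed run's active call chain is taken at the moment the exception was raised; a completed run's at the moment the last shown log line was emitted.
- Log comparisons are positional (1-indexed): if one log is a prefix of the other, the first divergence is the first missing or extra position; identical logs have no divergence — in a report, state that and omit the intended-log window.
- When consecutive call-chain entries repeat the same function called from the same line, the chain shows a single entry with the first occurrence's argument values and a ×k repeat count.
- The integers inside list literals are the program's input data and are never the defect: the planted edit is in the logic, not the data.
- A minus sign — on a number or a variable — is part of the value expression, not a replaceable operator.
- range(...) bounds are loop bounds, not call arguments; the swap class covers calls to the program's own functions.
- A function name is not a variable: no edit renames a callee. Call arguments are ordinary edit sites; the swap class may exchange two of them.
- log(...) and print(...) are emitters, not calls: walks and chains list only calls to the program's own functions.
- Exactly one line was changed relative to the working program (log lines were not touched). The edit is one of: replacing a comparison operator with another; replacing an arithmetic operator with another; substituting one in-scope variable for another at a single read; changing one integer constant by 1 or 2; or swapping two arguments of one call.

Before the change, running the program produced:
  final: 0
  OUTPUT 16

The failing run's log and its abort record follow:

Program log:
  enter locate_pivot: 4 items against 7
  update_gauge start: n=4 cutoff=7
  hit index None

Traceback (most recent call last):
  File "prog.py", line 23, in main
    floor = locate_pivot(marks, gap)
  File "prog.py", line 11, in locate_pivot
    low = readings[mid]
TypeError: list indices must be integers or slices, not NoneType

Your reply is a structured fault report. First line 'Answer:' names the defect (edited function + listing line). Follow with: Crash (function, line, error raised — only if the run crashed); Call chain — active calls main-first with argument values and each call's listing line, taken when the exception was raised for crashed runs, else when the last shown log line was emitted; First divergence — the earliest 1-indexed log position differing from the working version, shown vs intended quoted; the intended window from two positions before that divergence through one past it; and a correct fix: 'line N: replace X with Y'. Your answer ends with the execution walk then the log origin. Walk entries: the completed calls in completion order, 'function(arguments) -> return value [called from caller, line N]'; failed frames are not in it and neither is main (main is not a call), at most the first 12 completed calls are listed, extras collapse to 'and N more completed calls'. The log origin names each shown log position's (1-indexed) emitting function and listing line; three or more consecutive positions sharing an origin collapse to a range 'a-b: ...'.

Answer: the defect is in main at line 22.
The tell: The log first diverges at position 1: the faulty run prints 'enter locate_pivot: 4 items against 7' where the working version prints 'enter locate_pivot: 4 items against 8'.
Crash: locate_pivot, line 11, TypeError.
Call chain: main -> locate_pivot([12, 2, 1, 8], 7) (called at line 23).
First divergence: at position 1 the run shows 'enter locate_pivot: 4 items against 7' where the working version logs 'enter locate_pivot: 4 items against 8'.
Intended log window:
  1: enter locate_pivot: 4 items against 8
  2: update_gauge start: n=4 cutoff=8
Execution walk:
  update_gauge([12, 2, 1, 8], 7) -> None  [called from locate_pivot, line 9]
Log line origins:
  1: logged in locate_pivot at line 8
  2: logged in update_gauge at line 2
  3: logged in locate_pivot at line 10
A correct fix: line 22: replace `7` with `8`.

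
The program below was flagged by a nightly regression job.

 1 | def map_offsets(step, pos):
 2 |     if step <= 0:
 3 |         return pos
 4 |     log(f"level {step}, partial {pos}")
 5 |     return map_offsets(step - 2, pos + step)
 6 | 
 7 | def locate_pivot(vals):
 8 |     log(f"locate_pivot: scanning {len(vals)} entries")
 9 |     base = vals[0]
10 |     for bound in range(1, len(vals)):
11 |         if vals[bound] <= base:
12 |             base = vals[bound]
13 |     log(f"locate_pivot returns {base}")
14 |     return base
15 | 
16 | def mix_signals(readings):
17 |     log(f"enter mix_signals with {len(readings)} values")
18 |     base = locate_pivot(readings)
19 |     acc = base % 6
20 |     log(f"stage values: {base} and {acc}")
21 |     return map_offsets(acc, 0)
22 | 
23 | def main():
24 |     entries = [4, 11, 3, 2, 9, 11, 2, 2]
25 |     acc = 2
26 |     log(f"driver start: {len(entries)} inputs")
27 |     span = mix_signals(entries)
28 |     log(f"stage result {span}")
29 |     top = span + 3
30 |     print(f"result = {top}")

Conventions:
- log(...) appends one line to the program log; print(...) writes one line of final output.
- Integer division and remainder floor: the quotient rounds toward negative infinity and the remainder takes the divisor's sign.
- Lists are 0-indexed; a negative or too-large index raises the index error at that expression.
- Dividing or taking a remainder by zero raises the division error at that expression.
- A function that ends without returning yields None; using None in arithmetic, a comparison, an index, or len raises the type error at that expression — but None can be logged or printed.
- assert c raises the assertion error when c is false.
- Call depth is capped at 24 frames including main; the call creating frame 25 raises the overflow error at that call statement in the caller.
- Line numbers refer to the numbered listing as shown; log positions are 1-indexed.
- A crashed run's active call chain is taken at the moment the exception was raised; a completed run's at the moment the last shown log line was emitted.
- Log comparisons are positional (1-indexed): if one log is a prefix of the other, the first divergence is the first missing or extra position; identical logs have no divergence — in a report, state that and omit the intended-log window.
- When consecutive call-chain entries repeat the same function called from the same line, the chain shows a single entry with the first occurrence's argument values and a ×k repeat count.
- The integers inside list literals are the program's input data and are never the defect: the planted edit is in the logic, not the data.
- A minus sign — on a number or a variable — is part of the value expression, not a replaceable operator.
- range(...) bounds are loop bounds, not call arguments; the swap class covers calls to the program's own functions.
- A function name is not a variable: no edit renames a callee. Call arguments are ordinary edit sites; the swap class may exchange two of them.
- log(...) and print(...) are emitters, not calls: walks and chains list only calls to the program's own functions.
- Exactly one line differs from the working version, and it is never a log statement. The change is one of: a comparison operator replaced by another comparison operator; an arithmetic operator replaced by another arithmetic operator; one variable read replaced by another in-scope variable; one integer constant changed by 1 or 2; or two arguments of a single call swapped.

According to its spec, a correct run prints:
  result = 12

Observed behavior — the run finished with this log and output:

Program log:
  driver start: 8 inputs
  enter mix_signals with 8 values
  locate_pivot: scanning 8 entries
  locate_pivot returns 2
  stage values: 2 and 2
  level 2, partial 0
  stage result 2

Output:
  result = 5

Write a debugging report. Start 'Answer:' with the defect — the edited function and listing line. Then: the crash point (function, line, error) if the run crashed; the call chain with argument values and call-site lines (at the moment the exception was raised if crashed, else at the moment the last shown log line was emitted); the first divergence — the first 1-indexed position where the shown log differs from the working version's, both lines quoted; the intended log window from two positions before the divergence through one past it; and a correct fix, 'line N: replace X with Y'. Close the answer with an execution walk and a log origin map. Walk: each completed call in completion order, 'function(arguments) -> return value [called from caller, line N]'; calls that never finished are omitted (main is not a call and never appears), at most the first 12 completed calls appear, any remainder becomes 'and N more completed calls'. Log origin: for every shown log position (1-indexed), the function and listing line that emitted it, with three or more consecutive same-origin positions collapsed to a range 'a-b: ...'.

Answer: the defect is in locate_pivot at line 11.
Key observation: Log line 4 is where behavior first shows: 'locate_pivot returns 2' appears instead of 'locate_pivot returns 11'.
Call chain: main.
First divergence: position 4 — the shown line 'locate_pivot returns 2' should read 'locate_pivot returns 11'.
Intended log window:
  2: enter mix_signals with 8 values
  3: locate_pivot: scanning 8 entries
  4: locate_pivot returns 11
  5: stage values: 11 and 5
Execution walk:
  locate_pivot([4, 11, 3, 2, 9, 11, 2, 2]) -> 2  [called from mix_signals, line 18]
  map_offsets(0, 2) -> 2  [called from map_offsets, line 5]
  map_offsets(2, 0) -> 2  [called from mix_signals, line 21]
  mix_signals([4, 11, 3, 2, 9, 11, 2, 2]) -> 2  [called from main, line 27]
Log origin:
  1: logged in main at line 26
  2: logged in mix_signals at line 17
  3: logged in locate_pivot at line 8
  4: logged in locate_pivot at line 13
  5: logged in mix_signals at line 20
  6: logged in map_offsets at line 4
  7: logged in main at line 28
A correct fix: line 11: replace `<=` with `>`.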